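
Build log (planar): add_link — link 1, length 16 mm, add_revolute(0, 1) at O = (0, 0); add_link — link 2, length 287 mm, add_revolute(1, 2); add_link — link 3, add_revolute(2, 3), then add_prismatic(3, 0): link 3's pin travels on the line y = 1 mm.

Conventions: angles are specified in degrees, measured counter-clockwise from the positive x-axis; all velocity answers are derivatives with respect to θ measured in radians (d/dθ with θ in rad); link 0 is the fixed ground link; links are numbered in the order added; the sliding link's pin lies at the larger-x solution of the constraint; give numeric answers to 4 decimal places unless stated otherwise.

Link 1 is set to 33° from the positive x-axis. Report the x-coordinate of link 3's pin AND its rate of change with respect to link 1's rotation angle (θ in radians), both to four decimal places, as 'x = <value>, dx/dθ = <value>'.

geometry: r = 16 mm, L = 287 mm, e = 1 mm
crank pin P = (r cos θ, r sin θ) = (13.418729, 8.714225)
h = r sin θ − e = 8.714225 − 1 = 7.714225
x = r cos θ + √(L² − h²) = 13.418729 + 286.896307 = 300.315036
dx/dθ = −r sin θ − h·r cos θ/√(L² − h²) (θ in radians; h = 7.714225) = -9.075035

x = 300.3150, dx/dθ = -9.0750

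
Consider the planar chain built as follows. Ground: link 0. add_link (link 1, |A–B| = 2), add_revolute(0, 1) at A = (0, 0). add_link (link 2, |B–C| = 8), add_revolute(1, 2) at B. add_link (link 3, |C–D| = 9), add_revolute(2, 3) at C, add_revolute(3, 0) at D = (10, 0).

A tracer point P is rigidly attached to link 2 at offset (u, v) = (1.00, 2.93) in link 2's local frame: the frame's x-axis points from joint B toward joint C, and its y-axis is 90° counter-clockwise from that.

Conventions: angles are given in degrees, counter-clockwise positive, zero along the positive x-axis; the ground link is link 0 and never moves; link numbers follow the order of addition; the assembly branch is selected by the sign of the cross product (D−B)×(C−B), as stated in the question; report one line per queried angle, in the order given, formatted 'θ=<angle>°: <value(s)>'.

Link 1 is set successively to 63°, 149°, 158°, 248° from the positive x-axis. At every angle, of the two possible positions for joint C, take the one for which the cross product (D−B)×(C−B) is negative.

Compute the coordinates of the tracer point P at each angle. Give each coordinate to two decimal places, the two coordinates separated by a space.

A=(0,0), D=(10.00,0)
θ=63°: B = A + 2.00·(cos63°, sin63°) = (0.9080, 1.7820)
θ=63°: |BD| = 9.2650
θ=63°: circle(B,8.00) ∩ circle(D,9.00): a=3.7151, h=7.0851
θ=63°:   candidates: C₊=(5.9164,8.0202) cross=65.643; C₋=(3.1910,-5.8853) cross=-65.643
θ=63°:   branch - wants cross < 0 → take C=(3.1910,-5.8853) (cross=-65.643)
θ=63°: ex = (C−B)/|BC| = (0.2854,-0.9584); ey = (0.9584,0.2854)
θ=63°: P = B + 1.00·ex + 2.93·ey = (4.0015,1.6597)
θ=149°: B = A + 2.00·(cos149°, sin149°) = (-1.7143, 1.0301)
θ=149°: |BD| = 11.7595
θ=149°: circle(B,8.00) ∩ circle(D,9.00): a=5.1570, h=6.1160
θ=149°:   candidates: C₊=(3.9585,6.6709) cross=71.922; C₋=(2.8871,-5.5142) cross=-71.922
θ=149°:   branch - wants cross < 0 → take C=(2.8871,-5.5142) (cross=-71.922)
θ=149°: ex = (C−B)/|BC| = (0.5752,-0.8180); ey = (0.8180,0.5752)
θ=149°: P = B + 1.00·ex + 2.93·ey = (1.2577,1.8973)
θ=158°: B = A + 2.00·(cos158°, sin158°) = (-1.8544, 0.7492)
θ=158°: |BD| = 11.8780
θ=158°: circle(B,8.00) ∩ circle(D,9.00): a=5.2234, h=6.0594
θ=158°:   candidates: C₊=(3.7408,6.4671) cross=71.973; C₋=(2.9764,-5.6276) cross=-71.973
θ=158°:   branch - wants cross < 0 → take C=(2.9764,-5.6276) (cross=-71.973)
θ=158°: ex = (C−B)/|BC| = (0.6039,-0.7971); ey = (0.7971,0.6039)
θ=158°: P = B + 1.00·ex + 2.93·ey = (1.0850,1.7214)
θ=248°: B = A + 2.00·(cos248°, sin248°) = (-0.7492, -1.8544)
θ=248°: |BD| = 10.9080
θ=248°: circle(B,8.00) ∩ circle(D,9.00): a=4.6748, h=6.4920
θ=248°:   candidates: C₊=(2.7538,5.3379) cross=70.815; C₋=(4.9611,-7.4572) cross=-70.815
θ=248°:   branch - wants cross < 0 → take C=(4.9611,-7.4572) (cross=-70.815)
θ=248°: ex = (C−B)/|BC| = (0.7138,-0.7004); ey = (0.7004,0.7138)
θ=248°: P = B + 1.00·ex + 2.93·ey = (2.0166,-0.4633)

θ=63°: 4.00 1.66
θ=149°: 1.26 1.90
θ=158°: 1.08 1.72
θ=248°: 2.02 -0.46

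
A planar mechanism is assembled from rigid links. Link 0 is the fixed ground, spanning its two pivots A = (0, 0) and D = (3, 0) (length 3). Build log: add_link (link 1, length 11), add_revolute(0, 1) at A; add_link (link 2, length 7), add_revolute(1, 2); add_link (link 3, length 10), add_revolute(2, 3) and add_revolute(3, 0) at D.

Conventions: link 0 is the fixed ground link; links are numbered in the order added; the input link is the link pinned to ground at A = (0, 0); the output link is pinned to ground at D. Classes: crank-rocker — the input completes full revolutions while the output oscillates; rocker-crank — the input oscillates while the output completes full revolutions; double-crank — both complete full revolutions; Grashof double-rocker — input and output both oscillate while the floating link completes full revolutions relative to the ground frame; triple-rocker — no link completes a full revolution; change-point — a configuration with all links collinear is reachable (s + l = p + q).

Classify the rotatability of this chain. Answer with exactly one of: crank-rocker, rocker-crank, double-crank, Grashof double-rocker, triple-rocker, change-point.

lengths: ground=3, input=11, coupler=7, output=10
sorted: s=3 (shortest), l=11 (longest), p+q=17
s + l = 14 vs p + q = 17
s + l < p + q (Grashof) with shortest = ground link → double-crank

double-crank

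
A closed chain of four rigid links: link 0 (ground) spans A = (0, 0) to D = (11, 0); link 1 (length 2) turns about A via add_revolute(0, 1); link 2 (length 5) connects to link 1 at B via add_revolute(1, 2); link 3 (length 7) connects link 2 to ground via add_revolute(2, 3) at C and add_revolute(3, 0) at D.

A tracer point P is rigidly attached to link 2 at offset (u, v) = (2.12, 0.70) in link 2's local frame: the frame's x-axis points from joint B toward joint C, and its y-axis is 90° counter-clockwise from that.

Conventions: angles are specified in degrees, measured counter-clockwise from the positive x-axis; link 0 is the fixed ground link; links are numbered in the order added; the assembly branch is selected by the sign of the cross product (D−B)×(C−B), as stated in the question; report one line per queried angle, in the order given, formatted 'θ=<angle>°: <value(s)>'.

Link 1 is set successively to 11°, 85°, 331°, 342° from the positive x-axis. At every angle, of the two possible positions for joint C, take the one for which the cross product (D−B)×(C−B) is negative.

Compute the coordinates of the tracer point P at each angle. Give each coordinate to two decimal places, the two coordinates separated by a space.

A=(0,0), D=(11.00,0)
θ=11°: B = A + 2.00·(cos11°, sin11°) = (1.9633, 0.3816)
θ=11°: |BD| = 9.0448
θ=11°: circle(B,5.00) ∩ circle(D,7.00): a=3.1957, h=3.8455
θ=11°:   candidates: C₊=(5.3183,4.0888) cross=34.782; C₋=(4.9938,-3.5953) cross=-34.782
θ=11°:   branch - wants cross < 0 → take C=(4.9938,-3.5953) (cross=-34.782)
θ=11°: ex = (C−B)/|BC| = (0.6061,-0.7954); ey = (0.7954,0.6061)
θ=11°: P = B + 2.12·ex + 0.70·ey = (3.8050,-0.8803)
θ=85°: B = A + 2.00·(cos85°, sin85°) = (0.1743, 1.9924)
θ=85°: |BD| = 11.0075
θ=85°: circle(B,5.00) ∩ circle(D,7.00): a=4.4136, h=2.3495
θ=85°:   candidates: C₊=(4.9403,3.5042) cross=25.862; C₋=(4.0897,-1.1172) cross=-25.862
θ=85°:   branch - wants cross < 0 → take C=(4.0897,-1.1172) (cross=-25.862)
θ=85°: ex = (C−B)/|BC| = (0.7831,-0.6219); ey = (0.6219,0.7831)
θ=85°: P = B + 2.12·ex + 0.70·ey = (2.2698,1.2221)
θ=331°: B = A + 2.00·(cos331°, sin331°) = (1.7492, -0.9696)
θ=331°: |BD| = 9.3014
θ=331°: circle(B,5.00) ∩ circle(D,7.00): a=3.3606, h=3.7022
θ=331°:   candidates: C₊=(4.7056,3.0627) cross=34.436; C₋=(5.4775,-4.3013) cross=-34.436
θ=331°:   branch - wants cross < 0 → take C=(5.4775,-4.3013) (cross=-34.436)
θ=331°: ex = (C−B)/|BC| = (0.7456,-0.6663); ey = (0.6663,0.7456)
θ=331°: P = B + 2.12·ex + 0.70·ey = (3.7964,-1.8603)
θ=342°: B = A + 2.00·(cos342°, sin342°) = (1.9021, -0.6180)
θ=342°: |BD| = 9.1189
θ=342°: circle(B,5.00) ∩ circle(D,7.00): a=3.2435, h=3.8052
θ=342°:   candidates: C₊=(4.8802,3.3983) cross=34.699; C₋=(5.3960,-4.1947) cross=-34.699
θ=342°:   branch - wants cross < 0 → take C=(5.3960,-4.1947) (cross=-34.699)
θ=342°: ex = (C−B)/|BC| = (0.6988,-0.7153); ey = (0.7153,0.6988)
θ=342°: P = B + 2.12·ex + 0.70·ey = (3.8843,-1.6454)

θ=11°: 3.80 -0.88
θ=85°: 2.27 1.22
θ=331°: 3.80 -1.86
θ=342°: 3.88 -1.65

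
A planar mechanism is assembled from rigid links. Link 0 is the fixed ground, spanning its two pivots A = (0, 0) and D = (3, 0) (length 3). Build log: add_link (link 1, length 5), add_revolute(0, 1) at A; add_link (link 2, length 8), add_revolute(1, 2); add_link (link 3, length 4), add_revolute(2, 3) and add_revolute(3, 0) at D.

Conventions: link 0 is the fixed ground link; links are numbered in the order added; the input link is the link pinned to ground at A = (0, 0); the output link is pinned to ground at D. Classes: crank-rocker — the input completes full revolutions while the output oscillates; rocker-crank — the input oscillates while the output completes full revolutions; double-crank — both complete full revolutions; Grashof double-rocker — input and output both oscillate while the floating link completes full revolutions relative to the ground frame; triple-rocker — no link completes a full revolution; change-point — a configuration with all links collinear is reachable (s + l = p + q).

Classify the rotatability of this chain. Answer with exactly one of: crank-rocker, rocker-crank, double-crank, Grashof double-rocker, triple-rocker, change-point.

lengths: ground=3, input=5, coupler=8, output=4
sorted: s=3 (shortest), l=8 (longest), p+q=9
s + l = 11 vs p + q = 9
s + l > p + q → non-Grashof → no link fully rotates → triple-rocker

triple-rocker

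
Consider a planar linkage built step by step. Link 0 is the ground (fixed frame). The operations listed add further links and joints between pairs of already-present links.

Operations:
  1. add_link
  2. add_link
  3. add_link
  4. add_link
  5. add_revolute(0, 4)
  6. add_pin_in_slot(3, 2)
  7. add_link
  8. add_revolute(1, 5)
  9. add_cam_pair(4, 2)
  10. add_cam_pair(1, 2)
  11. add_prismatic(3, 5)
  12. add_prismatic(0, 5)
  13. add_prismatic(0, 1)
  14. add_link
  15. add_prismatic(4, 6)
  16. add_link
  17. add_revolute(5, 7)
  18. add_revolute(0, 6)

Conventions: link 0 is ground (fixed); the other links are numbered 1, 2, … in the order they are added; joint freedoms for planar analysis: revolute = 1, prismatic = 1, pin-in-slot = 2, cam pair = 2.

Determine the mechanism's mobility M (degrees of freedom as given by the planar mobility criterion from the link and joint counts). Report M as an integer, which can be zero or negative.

link 0 = ground. State L|J1|J2 = 1|0|0
+link1  2|0|0
+link2  3|0|0
+link3  4|0|0
+link4  5|0|0
R(0,4) f=1→J1  5|1|0
PS(3,2) f=2→J2  5|1|1
+link5  6|1|1
R(1,5) f=1→J1  6|2|1
C(4,2) f=2→J2  6|2|2
C(1,2) f=2→J2  6|2|3
P(3,5) f=1→J1  6|3|3
P(0,5) f=1→J1  6|4|3
P(0,1) f=1→J1  6|5|3
+link6  7|5|3
P(4,6) f=1→J1  7|6|3
+link7  8|6|3
R(5,7) f=1→J1  8|7|3
R(0,6) f=1→J1  8|8|3
M = 3(8−1)−2·8−3 = 21−16−3 = 2

M = 2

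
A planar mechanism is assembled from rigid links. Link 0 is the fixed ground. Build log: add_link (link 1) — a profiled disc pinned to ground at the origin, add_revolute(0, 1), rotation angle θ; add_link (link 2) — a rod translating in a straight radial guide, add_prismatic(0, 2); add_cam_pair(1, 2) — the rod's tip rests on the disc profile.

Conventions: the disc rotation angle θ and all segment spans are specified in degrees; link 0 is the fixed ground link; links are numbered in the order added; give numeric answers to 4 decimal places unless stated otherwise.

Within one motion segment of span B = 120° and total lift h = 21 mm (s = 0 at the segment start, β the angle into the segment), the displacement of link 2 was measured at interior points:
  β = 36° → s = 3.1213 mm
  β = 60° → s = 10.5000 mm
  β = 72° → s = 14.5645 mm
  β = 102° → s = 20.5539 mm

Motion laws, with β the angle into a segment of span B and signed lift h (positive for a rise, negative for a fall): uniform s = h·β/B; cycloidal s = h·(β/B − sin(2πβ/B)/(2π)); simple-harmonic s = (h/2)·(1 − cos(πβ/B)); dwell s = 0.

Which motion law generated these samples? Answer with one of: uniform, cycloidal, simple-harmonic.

candidates at β/B = r: uniform s = h·r (linear in β); cycloidal s = h·(r − sin(2πr)/(2π)); simple-harmonic s = (h/2)(1 − cos(πr))
β=36°: printed 3.1213 | uniform 6.3000, cycloidal 3.1213, simple-harmonic 4.3283
β=60°: printed 10.5000 | uniform 10.5000, cycloidal 10.5000, simple-harmonic 10.5000
β=72°: printed 14.5645 | uniform 12.6000, cycloidal 14.5645, simple-harmonic 13.7447
β=102°: printed 20.5539 | uniform 17.8500, cycloidal 20.5539, simple-harmonic 19.8556
only one law matches every sample → cycloidal

cycloidal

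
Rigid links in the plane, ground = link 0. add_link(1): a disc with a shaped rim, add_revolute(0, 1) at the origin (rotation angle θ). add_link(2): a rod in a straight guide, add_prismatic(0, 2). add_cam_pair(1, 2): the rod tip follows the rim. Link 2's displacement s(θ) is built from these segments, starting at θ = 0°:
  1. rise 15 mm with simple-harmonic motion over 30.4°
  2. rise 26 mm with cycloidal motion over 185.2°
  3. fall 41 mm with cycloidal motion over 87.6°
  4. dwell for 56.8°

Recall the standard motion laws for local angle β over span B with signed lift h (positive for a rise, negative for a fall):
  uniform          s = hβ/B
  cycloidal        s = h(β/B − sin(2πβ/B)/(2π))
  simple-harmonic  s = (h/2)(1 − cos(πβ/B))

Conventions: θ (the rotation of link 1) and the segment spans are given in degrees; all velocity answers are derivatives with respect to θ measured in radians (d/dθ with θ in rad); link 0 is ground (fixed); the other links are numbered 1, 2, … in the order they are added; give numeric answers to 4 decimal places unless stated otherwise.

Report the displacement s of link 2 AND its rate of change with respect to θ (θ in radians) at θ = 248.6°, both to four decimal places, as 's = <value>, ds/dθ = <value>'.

segment 1 (0° to 30.4°, simple-harmonic, h = 15) is passed completely: s = 0.0000 + (15) = 15.0000
segment 2 (30.4° to 215.6°, cycloidal, h = 26) is passed completely: s = 15.0000 + (26) = 41.0000
θ = 248.6° falls in segment 3 (215.6° to 303.2°, cycloidal, h = -41): β = 248.6 − 215.6 = 33°, B = 87.6°; Δs = -41·(0.3767 − sin(2π·0.3767)/(2π)) = -10.8810; s = 41.0000 − 10.8810 = 30.1190
velocity in seg [215.6°–303.2°] (cycloidal), θ in radians: β = 33° = 0.5760 rad, B = 87.6° = 1.5289 rad; ds/dθ = (h/B)(1 − cos(2πβ/B)) = ((-41)/1.5289)(1 − cos(2π·0.3767)) = -45.981569 mm/rad

s = 30.1190, ds/dθ = -45.9816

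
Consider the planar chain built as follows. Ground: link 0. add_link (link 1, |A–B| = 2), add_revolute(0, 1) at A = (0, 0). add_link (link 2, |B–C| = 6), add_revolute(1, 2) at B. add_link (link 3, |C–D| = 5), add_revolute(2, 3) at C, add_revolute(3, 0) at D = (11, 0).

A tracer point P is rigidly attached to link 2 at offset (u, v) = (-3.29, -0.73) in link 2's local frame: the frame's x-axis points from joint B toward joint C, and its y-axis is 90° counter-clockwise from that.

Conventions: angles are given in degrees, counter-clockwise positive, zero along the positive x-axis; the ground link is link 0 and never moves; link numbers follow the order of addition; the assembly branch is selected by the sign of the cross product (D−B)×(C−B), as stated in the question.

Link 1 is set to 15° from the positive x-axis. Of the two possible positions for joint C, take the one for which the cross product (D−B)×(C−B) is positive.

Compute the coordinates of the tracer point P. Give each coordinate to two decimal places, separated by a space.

A=(0,0), D=(11.00,0)
B = A + 2.00·(cos15°, sin15°) = (1.9319, 0.5176)
|BD| = 9.0829
circle(B,6.00) ∩ circle(D,5.00): a=5.1470, h=3.0836
  candidates: C₊=(7.2462,3.3029) cross=28.008; C₋=(6.8947,-2.8543) cross=-28.008
  branch + wants cross > 0 → take C=(7.2462,3.3029) (cross=28.008)
ex = (C−B)/|BC| = (0.8857,0.4642); ey = (-0.4642,0.8857)
P = B + -3.29·ex + -0.73·ey = (-0.6433,-1.6562)

-0.64 -1.66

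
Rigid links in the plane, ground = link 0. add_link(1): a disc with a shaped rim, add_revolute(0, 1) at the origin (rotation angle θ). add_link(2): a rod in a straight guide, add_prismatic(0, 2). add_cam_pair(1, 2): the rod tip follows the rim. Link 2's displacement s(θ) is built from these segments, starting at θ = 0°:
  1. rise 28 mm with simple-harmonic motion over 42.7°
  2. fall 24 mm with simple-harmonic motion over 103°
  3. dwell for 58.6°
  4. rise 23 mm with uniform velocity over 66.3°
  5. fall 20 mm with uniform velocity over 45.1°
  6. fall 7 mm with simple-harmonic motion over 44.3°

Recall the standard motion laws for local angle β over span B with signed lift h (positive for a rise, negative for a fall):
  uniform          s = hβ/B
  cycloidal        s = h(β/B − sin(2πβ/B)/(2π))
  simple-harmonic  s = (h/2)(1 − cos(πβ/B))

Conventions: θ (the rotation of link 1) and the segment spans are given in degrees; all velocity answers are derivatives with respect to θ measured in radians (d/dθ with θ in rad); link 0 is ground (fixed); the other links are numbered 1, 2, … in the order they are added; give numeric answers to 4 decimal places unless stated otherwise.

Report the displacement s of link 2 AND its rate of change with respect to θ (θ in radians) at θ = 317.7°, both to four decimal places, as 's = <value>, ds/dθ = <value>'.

segment 1 (0° to 42.7°, simple-harmonic, h = 28) is passed completely: s = 0.0000 + (28) = 28.0000
segment 2 (42.7° to 145.7°, simple-harmonic, h = -24) is passed completely: s = 28.0000 + (-24) = 4.0000
segment 3 (145.7° to 204.3°, dwell): s unchanged at 4.0000
segment 4 (204.3° to 270.6°, uniform, h = 23) is passed completely: s = 4.0000 + (23) = 27.0000
segment 5 (270.6° to 315.7°, uniform, h = -20) is passed completely: s = 27.0000 + (-20) = 7.0000
θ = 317.7° falls in segment 6 (315.7° to 360°, simple-harmonic, h = -7): β = 317.7 − 315.7 = 2°, B = 44.3°; Δs = -7/2·(1 − cos(π·0.0451)) = -0.0351; s = 7.0000 − 0.0351 = 6.9649
velocity in seg [315.7°–360°] (simple-harmonic), θ in radians: β = 2° = 0.0349 rad, B = 44.3° = 0.7732 rad; ds/dθ = (πh/(2B)) sin(πβ/B) = (π·(-7)/(2·0.7732)) sin(π·0.0451) = -2.010277 mm/rad

s = 6.9649, ds/dθ = -2.0103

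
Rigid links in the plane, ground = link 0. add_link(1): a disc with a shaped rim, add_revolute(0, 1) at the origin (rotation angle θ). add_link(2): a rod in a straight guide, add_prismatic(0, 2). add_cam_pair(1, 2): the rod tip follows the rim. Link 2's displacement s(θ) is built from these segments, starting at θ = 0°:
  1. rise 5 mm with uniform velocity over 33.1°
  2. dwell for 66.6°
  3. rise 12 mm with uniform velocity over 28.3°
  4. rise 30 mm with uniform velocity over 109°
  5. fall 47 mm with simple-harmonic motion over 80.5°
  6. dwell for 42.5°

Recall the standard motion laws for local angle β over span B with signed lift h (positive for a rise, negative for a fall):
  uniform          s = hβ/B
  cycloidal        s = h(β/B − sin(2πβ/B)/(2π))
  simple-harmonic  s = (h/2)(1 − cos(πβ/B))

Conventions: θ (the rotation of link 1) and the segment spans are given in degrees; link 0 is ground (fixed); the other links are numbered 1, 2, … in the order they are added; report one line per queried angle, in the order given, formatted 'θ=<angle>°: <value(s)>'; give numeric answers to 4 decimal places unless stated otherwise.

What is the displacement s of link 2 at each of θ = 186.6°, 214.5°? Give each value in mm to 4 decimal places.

segment 1 (0° to 33.1°, uniform, h = 5) is passed completely: s = 0.0000 + (5) = 5.0000
segment 2 (33.1° to 99.7°, dwell): s unchanged at 5.0000
segment 3 (99.7° to 128°, uniform, h = 12) is passed completely: s = 5.0000 + (12) = 17.0000
θ = 186.6° falls in segment 4 (128° to 237°, uniform, h = 30): β = 186.6 − 128 = 58.6°, B = 109°; Δs = 30·58.6/109 = 16.1284; s = 17.0000 + 16.1284 = 33.1284
θ = 214.5° falls in segment 4 (128° to 237°, uniform, h = 30): β = 214.5 − 128 = 86.5°, B = 109°; Δs = 30·86.5/109 = 23.8073; s = 17.0000 + 23.8073 = 40.8073

θ=186.6°: 33.1284
θ=214.5°: 40.8073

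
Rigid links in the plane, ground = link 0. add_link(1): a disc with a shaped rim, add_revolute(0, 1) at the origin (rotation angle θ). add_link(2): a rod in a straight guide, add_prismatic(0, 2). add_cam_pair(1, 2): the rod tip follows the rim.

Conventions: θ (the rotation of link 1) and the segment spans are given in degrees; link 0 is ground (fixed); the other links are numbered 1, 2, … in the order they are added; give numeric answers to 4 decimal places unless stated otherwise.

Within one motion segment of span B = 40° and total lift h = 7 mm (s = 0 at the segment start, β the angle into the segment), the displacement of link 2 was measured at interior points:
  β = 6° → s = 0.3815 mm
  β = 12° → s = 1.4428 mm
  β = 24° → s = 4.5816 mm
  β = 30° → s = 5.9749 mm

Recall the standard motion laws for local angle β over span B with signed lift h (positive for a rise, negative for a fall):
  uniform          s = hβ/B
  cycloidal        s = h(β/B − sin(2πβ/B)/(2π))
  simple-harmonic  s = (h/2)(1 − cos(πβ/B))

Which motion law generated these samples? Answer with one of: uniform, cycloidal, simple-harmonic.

candidates at β/B = r: uniform s = h·r (linear in β); cycloidal s = h·(r − sin(2πr)/(2π)); simple-harmonic s = (h/2)(1 − cos(πr))
β=6°: printed 0.3815 | uniform 1.0500, cycloidal 0.1487, simple-harmonic 0.3815
β=12°: printed 1.4428 | uniform 2.1000, cycloidal 1.0404, simple-harmonic 1.4428
β=24°: printed 4.5816 | uniform 4.2000, cycloidal 4.8548, simple-harmonic 4.5816
β=30°: printed 5.9749 | uniform 5.2500, cycloidal 6.3641, simple-harmonic 5.9749
only one law matches every sample → simple-harmonic

simple-harmonic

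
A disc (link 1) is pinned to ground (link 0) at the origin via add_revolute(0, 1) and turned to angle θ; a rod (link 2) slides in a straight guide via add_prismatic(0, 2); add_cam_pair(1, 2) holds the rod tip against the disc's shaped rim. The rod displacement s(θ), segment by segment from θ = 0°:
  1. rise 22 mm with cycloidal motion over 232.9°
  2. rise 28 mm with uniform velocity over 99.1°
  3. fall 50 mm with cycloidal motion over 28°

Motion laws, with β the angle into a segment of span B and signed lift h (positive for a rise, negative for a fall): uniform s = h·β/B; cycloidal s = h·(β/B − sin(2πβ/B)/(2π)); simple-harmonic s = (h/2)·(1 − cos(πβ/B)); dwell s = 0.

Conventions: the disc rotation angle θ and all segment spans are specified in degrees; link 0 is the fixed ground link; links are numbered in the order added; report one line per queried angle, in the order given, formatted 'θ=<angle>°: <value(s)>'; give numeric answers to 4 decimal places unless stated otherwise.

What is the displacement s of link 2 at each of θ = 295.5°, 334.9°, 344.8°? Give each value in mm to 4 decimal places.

segment 1 (0° to 232.9°, cycloidal, h = 22) is passed completely: s = 0.0000 + (22) = 22.0000
θ = 295.5° falls in segment 2 (232.9° to 332°, uniform, h = 28): β = 295.5 − 232.9 = 62.6°, B = 99.1°; Δs = 28·62.6/99.1 = 17.6872; s = 22.0000 + 17.6872 = 39.6872
segment 2 (232.9° to 332°, uniform, h = 28) is passed completely: s = 22.0000 + (28) = 50.0000
θ = 334.9° falls in segment 3 (332° to 360°, cycloidal, h = -50): β = 334.9 − 332 = 2.9°, B = 28°; Δs = -50·(0.1036 − sin(2π·0.1036)/(2π)) = -0.3578; s = 50.0000 − 0.3578 = 49.6422
θ = 344.8° falls in segment 3 (332° to 360°, cycloidal, h = -50): β = 344.8 − 332 = 12.8°, B = 28°; Δs = -50·(0.4571 − sin(2π·0.4571)/(2π)) = -20.7401; s = 50.0000 − 20.7401 = 29.2599

θ=295.5°: 39.6872
θ=334.9°: 49.6422
θ=344.8°: 29.2599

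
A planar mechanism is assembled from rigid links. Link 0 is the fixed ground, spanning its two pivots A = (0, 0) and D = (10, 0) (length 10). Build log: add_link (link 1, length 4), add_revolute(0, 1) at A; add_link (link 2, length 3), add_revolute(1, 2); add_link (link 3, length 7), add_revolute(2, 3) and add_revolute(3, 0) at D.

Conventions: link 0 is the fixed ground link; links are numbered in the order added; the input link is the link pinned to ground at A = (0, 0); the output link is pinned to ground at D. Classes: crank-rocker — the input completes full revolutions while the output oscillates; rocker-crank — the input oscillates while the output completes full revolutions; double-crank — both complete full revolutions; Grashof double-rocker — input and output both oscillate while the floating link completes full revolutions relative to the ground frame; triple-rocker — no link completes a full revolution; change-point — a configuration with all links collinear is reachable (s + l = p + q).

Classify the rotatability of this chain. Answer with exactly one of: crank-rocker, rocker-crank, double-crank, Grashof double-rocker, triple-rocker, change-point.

lengths: ground=10, input=4, coupler=3, output=7
sorted: s=3 (shortest), l=10 (longest), p+q=11
s + l = 13 vs p + q = 11
s + l > p + q → non-Grashof → no link fully rotates → triple-rocker

triple-rocker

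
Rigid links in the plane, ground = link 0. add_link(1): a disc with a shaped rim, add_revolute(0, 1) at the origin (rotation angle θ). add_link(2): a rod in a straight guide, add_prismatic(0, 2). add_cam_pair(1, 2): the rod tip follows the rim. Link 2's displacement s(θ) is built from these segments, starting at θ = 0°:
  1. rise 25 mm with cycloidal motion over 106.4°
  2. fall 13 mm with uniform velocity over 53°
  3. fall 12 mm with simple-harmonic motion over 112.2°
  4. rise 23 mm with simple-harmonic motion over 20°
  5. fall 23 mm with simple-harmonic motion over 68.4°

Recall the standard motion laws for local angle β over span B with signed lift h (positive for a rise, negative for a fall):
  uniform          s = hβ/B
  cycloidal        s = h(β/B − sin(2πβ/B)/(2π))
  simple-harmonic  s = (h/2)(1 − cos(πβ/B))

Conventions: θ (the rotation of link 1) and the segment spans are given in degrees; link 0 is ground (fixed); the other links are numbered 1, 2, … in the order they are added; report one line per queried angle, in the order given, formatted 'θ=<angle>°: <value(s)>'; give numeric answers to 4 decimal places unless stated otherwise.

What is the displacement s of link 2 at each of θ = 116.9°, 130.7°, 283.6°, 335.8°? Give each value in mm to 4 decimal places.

segment 1 (0° to 106.4°, cycloidal, h = 25) is passed completely: s = 0.0000 + (25) = 25.0000
θ = 116.9° falls in segment 2 (106.4° to 159.4°, uniform, h = -13): β = 116.9 − 106.4 = 10.5°, B = 53°; Δs = -13·10.5/53 = -2.5755; s = 25.0000 − 2.5755 = 22.4245
θ = 130.7° falls in segment 2 (106.4° to 159.4°, uniform, h = -13): β = 130.7 − 106.4 = 24.3°, B = 53°; Δs = -13·24.3/53 = -5.9604; s = 25.0000 − 5.9604 = 19.0396
segment 2 (106.4° to 159.4°, uniform, h = -13) is passed completely: s = 25.0000 + (-13) = 12.0000
segment 3 (159.4° to 271.6°, simple-harmonic, h = -12) is passed completely: s = 12.0000 + (-12) = 0.0000
θ = 283.6° falls in segment 4 (271.6° to 291.6°, simple-harmonic, h = 23): β = 283.6 − 271.6 = 12°, B = 20°; Δs = 23/2·(1 − cos(π·0.6000)) = 15.0537; s = 0.0000 + 15.0537 = 15.0537
segment 4 (271.6° to 291.6°, simple-harmonic, h = 23) is passed completely: s = 0.0000 + (23) = 23.0000
θ = 335.8° falls in segment 5 (291.6° to 360°, simple-harmonic, h = -23): β = 335.8 − 291.6 = 44.2°, B = 68.4°; Δs = -23/2·(1 − cos(π·0.6462)) = -16.5982; s = 23.0000 − 16.5982 = 6.4018

θ=116.9°: 22.4245
θ=130.7°: 19.0396
θ=283.6°: 15.0537
θ=335.8°: 6.4018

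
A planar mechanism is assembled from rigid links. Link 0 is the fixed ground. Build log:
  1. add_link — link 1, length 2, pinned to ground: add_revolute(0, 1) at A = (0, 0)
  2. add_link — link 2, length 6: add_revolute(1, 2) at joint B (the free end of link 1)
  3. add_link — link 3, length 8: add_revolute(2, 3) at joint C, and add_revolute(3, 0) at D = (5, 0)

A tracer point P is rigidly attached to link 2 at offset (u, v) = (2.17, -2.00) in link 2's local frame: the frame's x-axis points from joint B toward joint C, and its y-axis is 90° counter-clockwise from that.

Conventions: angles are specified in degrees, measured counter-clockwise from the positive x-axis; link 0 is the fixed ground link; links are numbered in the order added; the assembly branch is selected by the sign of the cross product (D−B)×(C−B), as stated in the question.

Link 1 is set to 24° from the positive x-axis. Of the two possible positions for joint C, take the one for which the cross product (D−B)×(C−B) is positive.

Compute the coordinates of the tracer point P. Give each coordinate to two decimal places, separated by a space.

A=(0,0), D=(5.00,0)
B = A + 2.00·(cos24°, sin24°) = (1.8271, 0.8135)
|BD| = 3.2755
circle(B,6.00) ∩ circle(D,8.00): a=-2.6364, h=5.3898
  candidates: C₊=(0.6119,6.6891) cross=17.654; C₋=(-2.0652,-3.7527) cross=-17.654
  branch + wants cross > 0 → take C=(0.6119,6.6891) (cross=17.654)
ex = (C−B)/|BC| = (-0.2025,0.9793); ey = (-0.9793,-0.2025)
P = B + 2.17·ex + -2.00·ey = (3.3461,3.3436)

3.35 3.34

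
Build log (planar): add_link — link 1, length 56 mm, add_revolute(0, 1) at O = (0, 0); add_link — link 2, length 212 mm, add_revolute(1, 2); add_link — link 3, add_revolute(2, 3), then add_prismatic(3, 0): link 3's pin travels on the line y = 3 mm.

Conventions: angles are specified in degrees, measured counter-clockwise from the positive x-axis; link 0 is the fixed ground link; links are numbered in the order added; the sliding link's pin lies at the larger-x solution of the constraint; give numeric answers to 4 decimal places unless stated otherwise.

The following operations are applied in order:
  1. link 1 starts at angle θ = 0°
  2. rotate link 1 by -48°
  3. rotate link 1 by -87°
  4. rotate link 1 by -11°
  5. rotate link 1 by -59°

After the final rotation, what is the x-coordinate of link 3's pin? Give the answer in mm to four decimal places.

geometry: r = 56 mm, L = 212 mm, e = 3 mm; θ starts at 0°
rotate link 1 by -48°: θ ← 0° -48° = -48°
rotate link 1 by -87°: θ ← -48° -87° = -135°
rotate link 1 by -11°: θ ← -135° -11° = -146°
rotate link 1 by -59°: θ ← -146° -59° = -205°
crank pin P = (r cos θ, r sin θ) = (-50.753236, 23.666623)
h = r sin θ − e = 23.666623 − 3 = 20.666623
x = r cos θ + √(L² − h²) = -50.753236 + 210.990262 = 160.237026

160.2370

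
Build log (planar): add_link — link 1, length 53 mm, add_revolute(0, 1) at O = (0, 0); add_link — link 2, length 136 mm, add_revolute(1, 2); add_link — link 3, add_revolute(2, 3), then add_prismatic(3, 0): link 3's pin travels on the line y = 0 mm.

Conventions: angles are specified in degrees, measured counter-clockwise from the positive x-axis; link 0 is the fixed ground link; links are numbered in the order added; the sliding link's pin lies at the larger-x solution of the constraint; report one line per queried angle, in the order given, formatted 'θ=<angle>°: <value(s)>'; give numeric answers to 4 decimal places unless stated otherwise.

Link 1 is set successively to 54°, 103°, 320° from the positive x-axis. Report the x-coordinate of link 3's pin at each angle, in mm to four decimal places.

geometry: r = 53 mm, L = 136 mm, e = 0 mm
θ=54°: crank pin P = (r cos θ, r sin θ) = (31.152618, 42.877901)
θ=54°: h = r sin θ − e = 42.877901 − 0 = 42.877901
θ=54°: x = r cos θ + √(L² − h²) = 31.152618 + 129.063882 = 160.216500
θ=103°: crank pin P = (r cos θ, r sin θ) = (-11.922406, 51.641613)
θ=103°: h = r sin θ − e = 51.641613 − 0 = 51.641613
θ=103°: x = r cos θ + √(L² − h²) = -11.922406 + 125.813925 = 113.891519
θ=320°: crank pin P = (r cos θ, r sin θ) = (40.600355, -34.067743)
θ=320°: h = r sin θ − e = -34.067743 − 0 = -34.067743
θ=320°: x = r cos θ + √(L² − h²) = 40.600355 + 131.663924 = 172.264279

θ=54°: 160.2165
θ=103°: 113.8915
θ=320°: 172.2643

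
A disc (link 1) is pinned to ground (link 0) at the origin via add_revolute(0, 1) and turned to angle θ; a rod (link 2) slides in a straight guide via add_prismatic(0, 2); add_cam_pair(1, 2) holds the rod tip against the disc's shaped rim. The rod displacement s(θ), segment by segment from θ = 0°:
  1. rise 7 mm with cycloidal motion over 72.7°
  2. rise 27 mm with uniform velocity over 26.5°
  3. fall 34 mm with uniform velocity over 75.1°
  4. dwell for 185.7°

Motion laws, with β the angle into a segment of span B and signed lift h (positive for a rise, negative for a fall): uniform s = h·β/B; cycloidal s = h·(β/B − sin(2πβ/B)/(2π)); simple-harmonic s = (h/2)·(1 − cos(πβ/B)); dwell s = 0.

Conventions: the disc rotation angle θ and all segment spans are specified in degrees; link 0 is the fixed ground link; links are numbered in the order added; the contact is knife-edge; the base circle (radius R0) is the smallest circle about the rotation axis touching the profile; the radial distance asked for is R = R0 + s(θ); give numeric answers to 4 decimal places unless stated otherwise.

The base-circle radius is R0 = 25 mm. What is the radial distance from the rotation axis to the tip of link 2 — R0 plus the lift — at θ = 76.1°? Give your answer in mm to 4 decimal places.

segment 1 (0° to 72.7°, cycloidal, h = 7) is passed completely: s = 0.0000 + (7) = 7.0000
θ = 76.1° falls in segment 2 (72.7° to 99.2°, uniform, h = 27): β = 76.1 − 72.7 = 3.4°, B = 26.5°; Δs = 27·3.4/26.5 = 3.4642; s = 7.0000 + 3.4642 = 10.4642
R = R0 + s = 25 + 10.4642 = 35.4642

35.4642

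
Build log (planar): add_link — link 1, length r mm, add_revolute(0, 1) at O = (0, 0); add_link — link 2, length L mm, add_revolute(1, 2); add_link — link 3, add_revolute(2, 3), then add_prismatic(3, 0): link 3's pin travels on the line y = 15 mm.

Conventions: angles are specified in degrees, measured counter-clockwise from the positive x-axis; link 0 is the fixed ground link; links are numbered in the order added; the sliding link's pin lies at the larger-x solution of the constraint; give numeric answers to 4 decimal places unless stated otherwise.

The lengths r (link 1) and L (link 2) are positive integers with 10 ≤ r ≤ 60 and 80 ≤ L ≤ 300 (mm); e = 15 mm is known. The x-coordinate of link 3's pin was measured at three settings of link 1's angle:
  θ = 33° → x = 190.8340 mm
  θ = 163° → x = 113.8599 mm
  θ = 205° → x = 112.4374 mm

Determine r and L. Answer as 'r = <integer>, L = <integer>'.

constraint per measurement: (x − r cos θ)² + (r sin θ − e)² = L²
subtracting the θ₁ and θ₂ equations cancels the r² and L² terms:
r = (x₁² − x₂²) / (2[(x₁cos θ₁ + e sin θ₁) − (x₂cos θ₂ + e sin θ₂)]) = 43.0000 → r = 43
L² = (x₁ − r cos θ₁)² + (r sin θ₁ − e)² = 24025.0013 → L = 155.0000 → L = 155
check at θ₃=205°: x = 112.4374 (printed 112.4374) ✓

r = 43, L = 155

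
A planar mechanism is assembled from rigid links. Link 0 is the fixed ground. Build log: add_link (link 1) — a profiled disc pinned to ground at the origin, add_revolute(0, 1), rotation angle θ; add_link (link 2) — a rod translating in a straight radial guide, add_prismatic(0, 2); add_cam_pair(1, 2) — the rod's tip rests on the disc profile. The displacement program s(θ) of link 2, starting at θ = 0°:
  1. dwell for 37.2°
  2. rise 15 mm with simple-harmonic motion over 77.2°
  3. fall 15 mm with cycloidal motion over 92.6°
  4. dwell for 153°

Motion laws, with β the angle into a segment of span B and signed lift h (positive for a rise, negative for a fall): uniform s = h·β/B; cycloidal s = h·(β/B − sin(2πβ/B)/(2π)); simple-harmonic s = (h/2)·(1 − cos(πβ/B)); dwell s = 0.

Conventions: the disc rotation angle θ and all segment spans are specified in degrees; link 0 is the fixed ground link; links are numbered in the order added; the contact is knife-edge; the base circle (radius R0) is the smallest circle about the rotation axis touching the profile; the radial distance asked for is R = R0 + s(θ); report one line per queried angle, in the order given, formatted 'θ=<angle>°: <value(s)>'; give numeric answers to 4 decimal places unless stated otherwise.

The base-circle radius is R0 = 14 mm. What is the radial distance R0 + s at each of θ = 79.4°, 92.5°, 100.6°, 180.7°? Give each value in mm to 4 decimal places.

seg 1 [0°–37.2°] dwell: s stays 0.0000
seg 2 [37.2°–114.4°] simple-harmonic, h=15: θ=79.4° here. β=42.2, B=77.2. 15/2·(1 − cos(π·0.5466)) = 8.5948 → s = 8.5948
seg 2 [37.2°–114.4°] simple-harmonic, h=15: θ=92.5° here. β=55.3, B=77.2. 15/2·(1 − cos(π·0.7163)) = 12.2136 → s = 12.2136
seg 2 [37.2°–114.4°] simple-harmonic, h=15: θ=100.6° here. β=63.4, B=77.2. 15/2·(1 − cos(π·0.8212)) = 13.8481 → s = 13.8481
seg 2 [37.2°–114.4°] simple-harmonic, h=15: full span → s += 15 → s = 15.0000
seg 3 [114.4°–207°] cycloidal, h=-15: θ=180.7° here. β=66.3, B=92.6. -15·(0.7160 − sin(2π·0.7160)/(2π)) = -13.0727 → s = 1.9273
θ=79.4°: R = R0 + s = 14 + 8.5948 = 22.5948
θ=92.5°: R = R0 + s = 14 + 12.2136 = 26.2136
θ=100.6°: R = R0 + s = 14 + 13.8481 = 27.8481
θ=180.7°: R = R0 + s = 14 + 1.9273 = 15.9273

θ=79.4°: 22.5948
θ=92.5°: 26.2136
θ=100.6°: 27.8481
θ=180.7°: 15.9273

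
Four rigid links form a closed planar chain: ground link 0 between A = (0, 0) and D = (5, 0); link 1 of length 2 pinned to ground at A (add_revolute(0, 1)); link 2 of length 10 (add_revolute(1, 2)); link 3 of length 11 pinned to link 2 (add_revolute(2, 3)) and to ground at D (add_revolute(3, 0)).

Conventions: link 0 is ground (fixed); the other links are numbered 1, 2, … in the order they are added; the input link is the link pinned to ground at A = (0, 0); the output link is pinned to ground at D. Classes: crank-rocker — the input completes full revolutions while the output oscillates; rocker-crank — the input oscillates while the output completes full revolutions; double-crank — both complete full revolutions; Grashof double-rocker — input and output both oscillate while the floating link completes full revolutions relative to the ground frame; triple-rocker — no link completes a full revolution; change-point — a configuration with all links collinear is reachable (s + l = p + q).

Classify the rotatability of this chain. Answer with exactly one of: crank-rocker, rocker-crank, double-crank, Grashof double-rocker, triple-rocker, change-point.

lengths: ground=5, input=2, coupler=10, output=11
sorted: s=2 (shortest), l=11 (longest), p+q=15
s + l = 13 vs p + q = 15
s + l < p + q (Grashof) with shortest = input link → crank-rocker

crank-rocker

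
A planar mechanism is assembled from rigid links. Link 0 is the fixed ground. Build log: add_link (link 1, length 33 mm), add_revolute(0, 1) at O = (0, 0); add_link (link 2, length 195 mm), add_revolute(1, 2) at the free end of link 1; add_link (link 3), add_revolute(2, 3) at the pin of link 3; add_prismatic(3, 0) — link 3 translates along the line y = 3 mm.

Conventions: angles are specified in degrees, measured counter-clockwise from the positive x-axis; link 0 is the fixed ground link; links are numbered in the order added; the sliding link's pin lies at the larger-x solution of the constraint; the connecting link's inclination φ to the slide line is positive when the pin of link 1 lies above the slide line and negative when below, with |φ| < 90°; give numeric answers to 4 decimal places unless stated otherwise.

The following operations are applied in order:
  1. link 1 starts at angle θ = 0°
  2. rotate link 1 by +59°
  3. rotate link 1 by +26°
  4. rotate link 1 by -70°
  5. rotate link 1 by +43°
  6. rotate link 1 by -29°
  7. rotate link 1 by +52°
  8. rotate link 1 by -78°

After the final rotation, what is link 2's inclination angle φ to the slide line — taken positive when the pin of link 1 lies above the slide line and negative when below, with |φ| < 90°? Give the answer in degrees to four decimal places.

geometry: r = 33 mm, L = 195 mm, e = 3 mm; θ starts at 0°
rotate link 1 by +59°: θ ← 0° +59° = 59°
rotate link 1 by +26°: θ ← 59° +26° = 85°
rotate link 1 by -70°: θ ← 85° -70° = 15°
rotate link 1 by +43°: θ ← 15° +43° = 58°
rotate link 1 by -29°: θ ← 58° -29° = 29°
rotate link 1 by +52°: θ ← 29° +52° = 81°
rotate link 1 by -78°: θ ← 81° -78° = 3°
h = r sin θ − e = 1.727087 − 3 = -1.272913
sin φ = h / L = -1.272913 / 195 = -0.00652776
φ = arcsin(-0.00652776) = -0.374016°

-0.3740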